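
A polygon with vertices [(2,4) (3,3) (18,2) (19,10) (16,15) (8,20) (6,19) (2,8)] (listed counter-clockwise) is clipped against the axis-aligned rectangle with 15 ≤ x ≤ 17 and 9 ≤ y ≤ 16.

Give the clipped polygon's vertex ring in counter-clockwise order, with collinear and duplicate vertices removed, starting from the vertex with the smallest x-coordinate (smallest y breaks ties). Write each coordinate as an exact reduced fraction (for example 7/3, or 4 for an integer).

Clipped polygon: [(15,9) (17,9) (17,40/3) (16,15) (15,125/8)]

1. After x ≥ 15: [(15,11/5) (18,2) (19,10) (16,15) (15,125/8)]
2. After x ≤ 17: [(15,11/5) (17,31/15) (17,40/3) (16,15) (15,125/8)]
3. After y ≥ 9: [(15,9) (17,9) (17,40/3) (16,15) (15,125/8)]
4. After y ≤ 16: [(15,9) (17,9) (17,40/3) (16,15) (15,125/8)]
5. Canonical ring: [(15,9) (17,9) (17,40/3) (16,15) (15,125/8)]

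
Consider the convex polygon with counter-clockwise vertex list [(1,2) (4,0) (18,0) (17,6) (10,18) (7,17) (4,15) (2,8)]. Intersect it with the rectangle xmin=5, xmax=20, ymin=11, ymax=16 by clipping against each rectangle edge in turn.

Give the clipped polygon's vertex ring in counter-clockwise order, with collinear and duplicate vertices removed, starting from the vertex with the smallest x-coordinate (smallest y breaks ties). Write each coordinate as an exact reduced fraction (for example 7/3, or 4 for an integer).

1. After x ≥ 5: [(5,0) (18,0) (17,6) (10,18) (7,17) (5,47/3)]
2. After x ≤ 20: [(5,0) (18,0) (17,6) (10,18) (7,17) (5,47/3)]
3. After y ≥ 11: [(5,11) (169/12,11) (10,18) (7,17) (5,47/3)]
4. After y ≤ 16: [(5,11) (169/12,11) (67/6,16) (11/2,16) (5,47/3)]
5. Canonical ring: [(5,11) (169/12,11) (67/6,16) (11/2,16) (5,47/3)]

Clipped polygon: [(5,11) (169/12,11) (67/6,16) (11/2,16) (5,47/3)]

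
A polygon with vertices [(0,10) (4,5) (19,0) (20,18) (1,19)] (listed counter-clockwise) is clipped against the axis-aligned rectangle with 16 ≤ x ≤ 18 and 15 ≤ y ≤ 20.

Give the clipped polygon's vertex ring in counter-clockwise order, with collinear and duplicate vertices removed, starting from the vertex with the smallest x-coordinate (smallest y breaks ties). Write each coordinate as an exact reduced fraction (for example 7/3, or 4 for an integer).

Clipped polygon: [(16,15) (18,15) (18,344/19) (16,346/19)]

1. After x ≥ 16: [(16,1) (19,0) (20,18) (16,346/19)]
2. After x ≤ 18: [(16,1) (18,1/3) (18,344/19) (16,346/19)]
3. After y ≥ 15: [(16,15) (18,15) (18,344/19) (16,346/19)]
4. After y ≤ 20: [(16,15) (18,15) (18,344/19) (16,346/19)]
5. Canonical ring: [(16,15) (18,15) (18,344/19) (16,346/19)]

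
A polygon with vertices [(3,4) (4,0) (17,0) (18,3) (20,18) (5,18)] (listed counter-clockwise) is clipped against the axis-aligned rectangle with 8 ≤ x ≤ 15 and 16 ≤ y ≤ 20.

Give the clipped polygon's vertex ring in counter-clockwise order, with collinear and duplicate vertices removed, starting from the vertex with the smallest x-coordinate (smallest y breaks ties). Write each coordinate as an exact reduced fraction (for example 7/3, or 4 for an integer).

1. After x ≥ 8: [(8,0) (17,0) (18,3) (20,18) (8,18)]
2. After x ≤ 15: [(8,0) (15,0) (15,18) (8,18)]
3. After y ≥ 16: [(8,16) (15,16) (15,18) (8,18)]
4. After y ≤ 20: [(8,16) (15,16) (15,18) (8,18)]
5. Canonical ring: [(8,16) (15,16) (15,18) (8,18)]

Clipped polygon: [(8,16) (15,16) (15,18) (8,18)]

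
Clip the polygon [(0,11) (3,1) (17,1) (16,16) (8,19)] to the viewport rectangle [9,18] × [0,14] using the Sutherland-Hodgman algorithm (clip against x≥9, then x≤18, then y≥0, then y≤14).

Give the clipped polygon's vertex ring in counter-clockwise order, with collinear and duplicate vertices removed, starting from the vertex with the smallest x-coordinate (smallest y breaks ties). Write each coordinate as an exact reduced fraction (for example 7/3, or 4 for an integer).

Clipped polygon: [(9,1) (17,1) (242/15,14) (9,14)]

1. After x ≥ 9: [(9,1) (17,1) (16,16) (9,149/8)]
2. After x ≤ 18: [(9,1) (17,1) (16,16) (9,149/8)]
3. After y ≥ 0: [(9,1) (17,1) (16,16) (9,149/8)]
4. After y ≤ 14: [(9,14) (9,1) (17,1) (242/15,14)]
5. Canonical ring: [(9,1) (17,1) (242/15,14) (9,14)]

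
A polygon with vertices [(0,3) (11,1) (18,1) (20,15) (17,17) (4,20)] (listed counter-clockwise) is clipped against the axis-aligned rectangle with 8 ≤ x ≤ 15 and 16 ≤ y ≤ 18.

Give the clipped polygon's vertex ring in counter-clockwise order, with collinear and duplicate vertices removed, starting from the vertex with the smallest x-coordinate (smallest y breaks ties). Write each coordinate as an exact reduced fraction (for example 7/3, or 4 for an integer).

1. After x ≥ 8: [(8,17/11) (11,1) (18,1) (20,15) (17,17) (8,248/13)]
2. After x ≤ 15: [(8,17/11) (11,1) (15,1) (15,227/13) (8,248/13)]
3. After y ≥ 16: [(8,16) (15,16) (15,227/13) (8,248/13)]
4. After y ≤ 18: [(8,18) (8,16) (15,16) (15,227/13) (38/3,18)]
5. Canonical ring: [(8,16) (15,16) (15,227/13) (38/3,18) (8,18)]

Clipped polygon: [(8,16) (15,16) (15,227/13) (38/3,18) (8,18)]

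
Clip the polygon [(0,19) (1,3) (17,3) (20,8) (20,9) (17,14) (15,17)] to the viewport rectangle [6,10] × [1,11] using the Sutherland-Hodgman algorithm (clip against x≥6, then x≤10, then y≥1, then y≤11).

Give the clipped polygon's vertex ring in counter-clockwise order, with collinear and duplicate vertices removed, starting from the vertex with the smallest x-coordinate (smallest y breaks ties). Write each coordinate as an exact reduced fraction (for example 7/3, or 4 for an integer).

1. After x ≥ 6: [(6,91/5) (6,3) (17,3) (20,8) (20,9) (17,14) (15,17)]
2. After x ≤ 10: [(10,53/3) (6,91/5) (6,3) (10,3)]
3. After y ≥ 1: [(10,53/3) (6,91/5) (6,3) (10,3)]
4. After y ≤ 11: [(10,11) (6,11) (6,3) (10,3)]
5. Canonical ring: [(6,3) (10,3) (10,11) (6,11)]

Clipped polygon: [(6,3) (10,3) (10,11) (6,11)]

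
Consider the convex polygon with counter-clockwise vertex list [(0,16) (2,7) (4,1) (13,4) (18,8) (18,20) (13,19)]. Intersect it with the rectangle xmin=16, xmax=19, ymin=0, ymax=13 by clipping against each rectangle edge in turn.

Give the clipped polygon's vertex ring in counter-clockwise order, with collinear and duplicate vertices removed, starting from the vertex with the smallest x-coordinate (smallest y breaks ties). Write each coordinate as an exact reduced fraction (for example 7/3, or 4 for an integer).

1. After x ≥ 16: [(16,32/5) (18,8) (18,20) (16,98/5)]
2. After x ≤ 19: [(16,32/5) (18,8) (18,20) (16,98/5)]
3. After y ≥ 0: [(16,32/5) (18,8) (18,20) (16,98/5)]
4. After y ≤ 13: [(16,13) (16,32/5) (18,8) (18,13)]
5. Canonical ring: [(16,32/5) (18,8) (18,13) (16,13)]

Clipped polygon: [(16,32/5) (18,8) (18,13) (16,13)]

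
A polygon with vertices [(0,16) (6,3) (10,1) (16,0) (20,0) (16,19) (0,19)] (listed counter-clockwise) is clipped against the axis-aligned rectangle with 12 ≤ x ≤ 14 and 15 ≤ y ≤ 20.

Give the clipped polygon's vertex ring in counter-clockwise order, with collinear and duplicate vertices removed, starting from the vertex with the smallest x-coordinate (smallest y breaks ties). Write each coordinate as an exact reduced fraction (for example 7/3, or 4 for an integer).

Clipped polygon: [(12,15) (14,15) (14,19) (12,19)]

1. After x ≥ 12: [(12,2/3) (16,0) (20,0) (16,19) (12,19)]
2. After x ≤ 14: [(12,2/3) (14,1/3) (14,19) (12,19)]
3. After y ≥ 15: [(12,15) (14,15) (14,19) (12,19)]
4. After y ≤ 20: [(12,15) (14,15) (14,19) (12,19)]
5. Canonical ring: [(12,15) (14,15) (14,19) (12,19)]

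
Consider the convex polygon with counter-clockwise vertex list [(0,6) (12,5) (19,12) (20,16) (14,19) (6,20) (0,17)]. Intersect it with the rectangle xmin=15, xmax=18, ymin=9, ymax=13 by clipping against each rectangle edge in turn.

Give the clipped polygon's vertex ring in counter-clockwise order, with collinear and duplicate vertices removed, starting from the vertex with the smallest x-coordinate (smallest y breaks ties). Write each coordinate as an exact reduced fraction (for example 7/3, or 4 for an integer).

1. After x ≥ 15: [(15,8) (19,12) (20,16) (15,37/2)]
2. After x ≤ 18: [(15,8) (18,11) (18,17) (15,37/2)]
3. After y ≥ 9: [(15,9) (16,9) (18,11) (18,17) (15,37/2)]
4. After y ≤ 13: [(15,13) (15,9) (16,9) (18,11) (18,13)]
5. Canonical ring: [(15,9) (16,9) (18,11) (18,13) (15,13)]

Clipped polygon: [(15,9) (16,9) (18,11) (18,13) (15,13)]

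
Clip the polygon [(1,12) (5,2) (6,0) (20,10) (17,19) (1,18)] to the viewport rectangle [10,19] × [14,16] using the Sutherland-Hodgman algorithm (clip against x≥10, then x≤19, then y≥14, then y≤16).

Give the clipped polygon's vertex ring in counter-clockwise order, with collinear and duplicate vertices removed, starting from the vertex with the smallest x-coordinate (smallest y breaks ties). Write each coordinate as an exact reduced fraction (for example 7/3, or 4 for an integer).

1. After x ≥ 10: [(10,20/7) (20,10) (17,19) (10,297/16)]
2. After x ≤ 19: [(10,20/7) (19,65/7) (19,13) (17,19) (10,297/16)]
3. After y ≥ 14: [(10,14) (56/3,14) (17,19) (10,297/16)]
4. After y ≤ 16: [(10,16) (10,14) (56/3,14) (18,16)]
5. Canonical ring: [(10,14) (56/3,14) (18,16) (10,16)]

Clipped polygon: [(10,14) (56/3,14) (18,16) (10,16)]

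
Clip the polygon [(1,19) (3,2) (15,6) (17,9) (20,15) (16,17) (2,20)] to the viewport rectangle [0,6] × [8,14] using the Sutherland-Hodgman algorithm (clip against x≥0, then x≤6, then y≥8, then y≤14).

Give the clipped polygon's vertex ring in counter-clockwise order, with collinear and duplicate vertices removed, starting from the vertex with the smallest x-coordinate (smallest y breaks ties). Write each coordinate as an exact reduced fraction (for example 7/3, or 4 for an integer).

1. After x ≥ 0: [(1,19) (3,2) (15,6) (17,9) (20,15) (16,17) (2,20)]
2. After x ≤ 6: [(1,19) (3,2) (6,3) (6,134/7) (2,20)]
3. After y ≥ 8: [(1,19) (39/17,8) (6,8) (6,134/7) (2,20)]
4. After y ≤ 14: [(27/17,14) (39/17,8) (6,8) (6,14)]
5. Canonical ring: [(27/17,14) (39/17,8) (6,8) (6,14)]

Clipped polygon: [(27/17,14) (39/17,8) (6,8) (6,14)]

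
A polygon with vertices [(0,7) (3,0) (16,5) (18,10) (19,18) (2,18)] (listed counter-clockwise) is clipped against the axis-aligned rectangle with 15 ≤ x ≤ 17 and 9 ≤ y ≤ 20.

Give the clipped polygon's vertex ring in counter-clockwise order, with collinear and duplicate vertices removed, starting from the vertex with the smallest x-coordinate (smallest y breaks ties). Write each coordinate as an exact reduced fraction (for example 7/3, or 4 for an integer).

Clipped polygon: [(15,9) (17,9) (17,18) (15,18)]

1. After x ≥ 15: [(15,60/13) (16,5) (18,10) (19,18) (15,18)]
2. After x ≤ 17: [(15,60/13) (16,5) (17,15/2) (17,18) (15,18)]
3. After y ≥ 9: [(15,9) (17,9) (17,18) (15,18)]
4. After y ≤ 20: [(15,9) (17,9) (17,18) (15,18)]
5. Canonical ring: [(15,9) (17,9) (17,18) (15,18)]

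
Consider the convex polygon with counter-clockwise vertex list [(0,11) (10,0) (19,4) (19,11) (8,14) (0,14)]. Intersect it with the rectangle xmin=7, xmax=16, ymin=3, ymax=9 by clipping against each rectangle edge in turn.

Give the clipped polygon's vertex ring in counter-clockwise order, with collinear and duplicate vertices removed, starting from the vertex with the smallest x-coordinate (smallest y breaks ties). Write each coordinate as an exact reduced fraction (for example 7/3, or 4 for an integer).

1. After x ≥ 7: [(7,33/10) (10,0) (19,4) (19,11) (8,14) (7,14)]
2. After x ≤ 16: [(7,33/10) (10,0) (16,8/3) (16,130/11) (8,14) (7,14)]
3. After y ≥ 3: [(7,33/10) (80/11,3) (16,3) (16,130/11) (8,14) (7,14)]
4. After y ≤ 9: [(7,9) (7,33/10) (80/11,3) (16,3) (16,9)]
5. Canonical ring: [(7,33/10) (80/11,3) (16,3) (16,9) (7,9)]

Clipped polygon: [(7,33/10) (80/11,3) (16,3) (16,9) (7,9)]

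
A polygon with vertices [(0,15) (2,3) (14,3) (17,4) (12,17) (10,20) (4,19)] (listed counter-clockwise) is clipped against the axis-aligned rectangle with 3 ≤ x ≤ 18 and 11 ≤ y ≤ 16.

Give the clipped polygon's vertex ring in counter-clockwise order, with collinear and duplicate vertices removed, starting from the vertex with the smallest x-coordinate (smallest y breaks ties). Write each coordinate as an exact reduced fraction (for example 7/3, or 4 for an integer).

Clipped polygon: [(3,11) (186/13,11) (161/13,16) (3,16)]

1. After x ≥ 3: [(3,18) (3,3) (14,3) (17,4) (12,17) (10,20) (4,19)]
2. After x ≤ 18: [(3,18) (3,3) (14,3) (17,4) (12,17) (10,20) (4,19)]
3. After y ≥ 11: [(3,18) (3,11) (186/13,11) (12,17) (10,20) (4,19)]
4. After y ≤ 16: [(3,16) (3,11) (186/13,11) (161/13,16)]
5. Canonical ring: [(3,11) (186/13,11) (161/13,16) (3,16)]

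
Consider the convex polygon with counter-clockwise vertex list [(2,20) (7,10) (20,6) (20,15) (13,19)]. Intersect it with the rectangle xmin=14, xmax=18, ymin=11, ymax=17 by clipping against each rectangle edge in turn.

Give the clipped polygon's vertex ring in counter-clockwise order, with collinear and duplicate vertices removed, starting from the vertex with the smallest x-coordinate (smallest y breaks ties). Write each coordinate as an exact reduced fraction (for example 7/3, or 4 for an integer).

1. After x ≥ 14: [(14,102/13) (20,6) (20,15) (14,129/7)]
2. After x ≤ 18: [(14,102/13) (18,86/13) (18,113/7) (14,129/7)]
3. After y ≥ 11: [(14,11) (18,11) (18,113/7) (14,129/7)]
4. After y ≤ 17: [(14,17) (14,11) (18,11) (18,113/7) (33/2,17)]
5. Canonical ring: [(14,11) (18,11) (18,113/7) (33/2,17) (14,17)]

Clipped polygon: [(14,11) (18,11) (18,113/7) (33/2,17) (14,17)]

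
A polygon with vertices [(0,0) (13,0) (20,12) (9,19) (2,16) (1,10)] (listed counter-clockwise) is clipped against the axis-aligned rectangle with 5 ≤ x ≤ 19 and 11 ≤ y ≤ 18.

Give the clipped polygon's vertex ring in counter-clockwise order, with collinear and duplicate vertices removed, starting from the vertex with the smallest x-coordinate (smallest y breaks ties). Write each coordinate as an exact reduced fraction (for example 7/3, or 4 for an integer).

Clipped polygon: [(5,11) (19,11) (19,139/11) (74/7,18) (20/3,18) (5,121/7)]

1. After x ≥ 5: [(5,0) (13,0) (20,12) (9,19) (5,121/7)]
2. After x ≤ 19: [(5,0) (13,0) (19,72/7) (19,139/11) (9,19) (5,121/7)]
3. After y ≥ 11: [(5,11) (19,11) (19,139/11) (9,19) (5,121/7)]
4. After y ≤ 18: [(5,11) (19,11) (19,139/11) (74/7,18) (20/3,18) (5,121/7)]
5. Canonical ring: [(5,11) (19,11) (19,139/11) (74/7,18) (20/3,18) (5,121/7)]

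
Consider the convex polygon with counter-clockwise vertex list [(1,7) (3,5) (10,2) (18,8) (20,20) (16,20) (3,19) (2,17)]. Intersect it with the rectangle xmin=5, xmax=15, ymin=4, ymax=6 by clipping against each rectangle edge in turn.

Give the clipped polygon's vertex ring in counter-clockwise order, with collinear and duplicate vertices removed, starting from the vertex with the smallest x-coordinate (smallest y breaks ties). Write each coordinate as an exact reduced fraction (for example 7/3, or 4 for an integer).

1. After x ≥ 5: [(5,29/7) (10,2) (18,8) (20,20) (16,20) (5,249/13)]
2. After x ≤ 15: [(5,29/7) (10,2) (15,23/4) (15,259/13) (5,249/13)]
3. After y ≥ 4: [(5,29/7) (16/3,4) (38/3,4) (15,23/4) (15,259/13) (5,249/13)]
4. After y ≤ 6: [(5,6) (5,29/7) (16/3,4) (38/3,4) (15,23/4) (15,6)]
5. Canonical ring: [(5,29/7) (16/3,4) (38/3,4) (15,23/4) (15,6) (5,6)]

Clipped polygon: [(5,29/7) (16/3,4) (38/3,4) (15,23/4) (15,6) (5,6)]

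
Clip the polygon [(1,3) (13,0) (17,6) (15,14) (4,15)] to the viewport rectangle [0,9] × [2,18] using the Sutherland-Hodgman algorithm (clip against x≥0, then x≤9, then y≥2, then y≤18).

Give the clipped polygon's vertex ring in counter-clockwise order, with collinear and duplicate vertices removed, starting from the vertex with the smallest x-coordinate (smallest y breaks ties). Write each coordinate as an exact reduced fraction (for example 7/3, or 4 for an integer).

Clipped polygon: [(1,3) (5,2) (9,2) (9,160/11) (4,15)]

1. After x ≥ 0: [(1,3) (13,0) (17,6) (15,14) (4,15)]
2. After x ≤ 9: [(1,3) (9,1) (9,160/11) (4,15)]
3. After y ≥ 2: [(1,3) (5,2) (9,2) (9,160/11) (4,15)]
4. After y ≤ 18: [(1,3) (5,2) (9,2) (9,160/11) (4,15)]
5. Canonical ring: [(1,3) (5,2) (9,2) (9,160/11) (4,15)]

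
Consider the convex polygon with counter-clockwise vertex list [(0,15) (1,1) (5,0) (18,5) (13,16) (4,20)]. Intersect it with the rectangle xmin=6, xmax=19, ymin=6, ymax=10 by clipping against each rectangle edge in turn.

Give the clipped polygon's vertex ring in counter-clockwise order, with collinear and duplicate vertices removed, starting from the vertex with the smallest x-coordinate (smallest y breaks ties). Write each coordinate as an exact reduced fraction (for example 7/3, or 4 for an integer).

Clipped polygon: [(6,6) (193/11,6) (173/11,10) (6,10)]

1. After x ≥ 6: [(6,5/13) (18,5) (13,16) (6,172/9)]
2. After x ≤ 19: [(6,5/13) (18,5) (13,16) (6,172/9)]
3. After y ≥ 6: [(6,6) (193/11,6) (13,16) (6,172/9)]
4. After y ≤ 10: [(6,10) (6,6) (193/11,6) (173/11,10)]
5. Canonical ring: [(6,6) (193/11,6) (173/11,10) (6,10)]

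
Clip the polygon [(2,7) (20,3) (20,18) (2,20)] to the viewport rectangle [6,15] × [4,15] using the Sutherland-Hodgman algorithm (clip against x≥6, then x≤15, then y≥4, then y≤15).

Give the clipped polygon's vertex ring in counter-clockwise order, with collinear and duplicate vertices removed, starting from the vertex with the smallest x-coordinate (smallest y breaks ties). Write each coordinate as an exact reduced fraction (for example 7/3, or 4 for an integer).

Clipped polygon: [(6,55/9) (15,37/9) (15,15) (6,15)]

1. After x ≥ 6: [(6,55/9) (20,3) (20,18) (6,176/9)]
2. After x ≤ 15: [(6,55/9) (15,37/9) (15,167/9) (6,176/9)]
3. After y ≥ 4: [(6,55/9) (15,37/9) (15,167/9) (6,176/9)]
4. After y ≤ 15: [(6,15) (6,55/9) (15,37/9) (15,15)]
5. Canonical ring: [(6,55/9) (15,37/9) (15,15) (6,15)]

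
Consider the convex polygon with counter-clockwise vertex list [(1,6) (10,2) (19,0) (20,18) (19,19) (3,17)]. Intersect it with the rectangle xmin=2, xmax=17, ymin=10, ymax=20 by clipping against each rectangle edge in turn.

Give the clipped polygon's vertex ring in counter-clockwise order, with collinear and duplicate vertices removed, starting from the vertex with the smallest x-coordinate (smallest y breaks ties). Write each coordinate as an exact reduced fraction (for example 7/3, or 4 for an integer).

Clipped polygon: [(2,10) (17,10) (17,75/4) (3,17) (2,23/2)]

1. After x ≥ 2: [(2,23/2) (2,50/9) (10,2) (19,0) (20,18) (19,19) (3,17)]
2. After x ≤ 17: [(2,23/2) (2,50/9) (10,2) (17,4/9) (17,75/4) (3,17)]
3. After y ≥ 10: [(2,23/2) (2,10) (17,10) (17,75/4) (3,17)]
4. After y ≤ 20: [(2,23/2) (2,10) (17,10) (17,75/4) (3,17)]
5. Canonical ring: [(2,10) (17,10) (17,75/4) (3,17) (2,23/2)]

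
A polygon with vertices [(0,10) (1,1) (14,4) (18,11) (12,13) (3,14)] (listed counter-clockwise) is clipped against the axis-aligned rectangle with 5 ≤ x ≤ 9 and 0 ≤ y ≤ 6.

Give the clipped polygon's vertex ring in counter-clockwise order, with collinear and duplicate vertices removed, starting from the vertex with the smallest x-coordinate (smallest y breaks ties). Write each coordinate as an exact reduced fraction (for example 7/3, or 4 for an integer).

Clipped polygon: [(5,25/13) (9,37/13) (9,6) (5,6)]

1. After x ≥ 5: [(5,25/13) (14,4) (18,11) (12,13) (5,124/9)]
2. After x ≤ 9: [(5,25/13) (9,37/13) (9,40/3) (5,124/9)]
3. After y ≥ 0: [(5,25/13) (9,37/13) (9,40/3) (5,124/9)]
4. After y ≤ 6: [(5,6) (5,25/13) (9,37/13) (9,6)]
5. Canonical ring: [(5,25/13) (9,37/13) (9,6) (5,6)]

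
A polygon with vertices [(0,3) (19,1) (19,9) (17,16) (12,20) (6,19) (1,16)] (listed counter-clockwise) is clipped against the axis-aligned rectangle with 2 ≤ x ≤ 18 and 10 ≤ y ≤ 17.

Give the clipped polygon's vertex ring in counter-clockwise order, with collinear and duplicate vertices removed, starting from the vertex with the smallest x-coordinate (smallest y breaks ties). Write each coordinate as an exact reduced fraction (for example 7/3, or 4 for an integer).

1. After x ≥ 2: [(2,53/19) (19,1) (19,9) (17,16) (12,20) (6,19) (2,83/5)]
2. After x ≤ 18: [(2,53/19) (18,21/19) (18,25/2) (17,16) (12,20) (6,19) (2,83/5)]
3. After y ≥ 10: [(2,10) (18,10) (18,25/2) (17,16) (12,20) (6,19) (2,83/5)]
4. After y ≤ 17: [(2,10) (18,10) (18,25/2) (17,16) (63/4,17) (8/3,17) (2,83/5)]
5. Canonical ring: [(2,10) (18,10) (18,25/2) (17,16) (63/4,17) (8/3,17) (2,83/5)]

Clipped polygon: [(2,10) (18,10) (18,25/2) (17,16) (63/4,17) (8/3,17) (2,83/5)]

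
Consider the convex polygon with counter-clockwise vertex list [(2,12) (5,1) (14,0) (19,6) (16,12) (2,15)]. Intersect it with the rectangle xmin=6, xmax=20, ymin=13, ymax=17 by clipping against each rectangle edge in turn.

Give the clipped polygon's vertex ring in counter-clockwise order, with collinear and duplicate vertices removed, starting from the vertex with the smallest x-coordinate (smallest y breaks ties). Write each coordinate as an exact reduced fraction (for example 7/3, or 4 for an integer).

Clipped polygon: [(6,13) (34/3,13) (6,99/7)]

1. After x ≥ 6: [(6,8/9) (14,0) (19,6) (16,12) (6,99/7)]
2. After x ≤ 20: [(6,8/9) (14,0) (19,6) (16,12) (6,99/7)]
3. After y ≥ 13: [(6,13) (34/3,13) (6,99/7)]
4. After y ≤ 17: [(6,13) (34/3,13) (6,99/7)]
5. Canonical ring: [(6,13) (34/3,13) (6,99/7)]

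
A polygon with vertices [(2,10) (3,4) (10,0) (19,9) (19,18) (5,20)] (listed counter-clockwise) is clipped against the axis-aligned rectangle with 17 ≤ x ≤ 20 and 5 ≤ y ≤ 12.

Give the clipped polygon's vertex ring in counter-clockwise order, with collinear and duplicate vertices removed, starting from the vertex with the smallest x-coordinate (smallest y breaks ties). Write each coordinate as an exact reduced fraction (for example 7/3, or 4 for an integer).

Clipped polygon: [(17,7) (19,9) (19,12) (17,12)]

1. After x ≥ 17: [(17,7) (19,9) (19,18) (17,128/7)]
2. After x ≤ 20: [(17,7) (19,9) (19,18) (17,128/7)]
3. After y ≥ 5: [(17,7) (19,9) (19,18) (17,128/7)]
4. After y ≤ 12: [(17,12) (17,7) (19,9) (19,12)]
5. Canonical ring: [(17,7) (19,9) (19,12) (17,12)]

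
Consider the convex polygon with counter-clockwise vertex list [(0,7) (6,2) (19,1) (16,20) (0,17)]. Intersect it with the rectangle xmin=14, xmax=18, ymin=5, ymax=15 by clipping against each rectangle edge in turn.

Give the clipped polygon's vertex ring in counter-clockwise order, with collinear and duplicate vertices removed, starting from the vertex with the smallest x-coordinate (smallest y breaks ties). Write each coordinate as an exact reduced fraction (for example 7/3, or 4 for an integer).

Clipped polygon: [(14,5) (18,5) (18,22/3) (319/19,15) (14,15)]

1. After x ≥ 14: [(14,18/13) (19,1) (16,20) (14,157/8)]
2. After x ≤ 18: [(14,18/13) (18,14/13) (18,22/3) (16,20) (14,157/8)]
3. After y ≥ 5: [(14,5) (18,5) (18,22/3) (16,20) (14,157/8)]
4. After y ≤ 15: [(14,15) (14,5) (18,5) (18,22/3) (319/19,15)]
5. Canonical ring: [(14,5) (18,5) (18,22/3) (319/19,15) (14,15)]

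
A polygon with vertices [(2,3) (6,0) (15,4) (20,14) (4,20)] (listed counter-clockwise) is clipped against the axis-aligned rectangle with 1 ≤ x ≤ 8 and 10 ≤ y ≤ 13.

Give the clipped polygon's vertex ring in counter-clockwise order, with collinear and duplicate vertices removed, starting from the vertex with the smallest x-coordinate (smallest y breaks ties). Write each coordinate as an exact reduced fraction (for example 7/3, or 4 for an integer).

Clipped polygon: [(48/17,10) (8,10) (8,13) (54/17,13)]

1. After x ≥ 1: [(2,3) (6,0) (15,4) (20,14) (4,20)]
2. After x ≤ 8: [(2,3) (6,0) (8,8/9) (8,37/2) (4,20)]
3. After y ≥ 10: [(48/17,10) (8,10) (8,37/2) (4,20)]
4. After y ≤ 13: [(54/17,13) (48/17,10) (8,10) (8,13)]
5. Canonical ring: [(48/17,10) (8,10) (8,13) (54/17,13)]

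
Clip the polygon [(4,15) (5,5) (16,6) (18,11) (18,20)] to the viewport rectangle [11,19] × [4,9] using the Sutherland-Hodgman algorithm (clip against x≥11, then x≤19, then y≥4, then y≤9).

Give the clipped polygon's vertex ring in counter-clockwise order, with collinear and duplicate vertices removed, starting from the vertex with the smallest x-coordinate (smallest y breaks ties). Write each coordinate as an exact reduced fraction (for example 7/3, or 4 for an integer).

Clipped polygon: [(11,61/11) (16,6) (86/5,9) (11,9)]

1. After x ≥ 11: [(11,35/2) (11,61/11) (16,6) (18,11) (18,20)]
2. After x ≤ 19: [(11,35/2) (11,61/11) (16,6) (18,11) (18,20)]
3. After y ≥ 4: [(11,35/2) (11,61/11) (16,6) (18,11) (18,20)]
4. After y ≤ 9: [(11,9) (11,61/11) (16,6) (86/5,9)]
5. Canonical ring: [(11,61/11) (16,6) (86/5,9) (11,9)]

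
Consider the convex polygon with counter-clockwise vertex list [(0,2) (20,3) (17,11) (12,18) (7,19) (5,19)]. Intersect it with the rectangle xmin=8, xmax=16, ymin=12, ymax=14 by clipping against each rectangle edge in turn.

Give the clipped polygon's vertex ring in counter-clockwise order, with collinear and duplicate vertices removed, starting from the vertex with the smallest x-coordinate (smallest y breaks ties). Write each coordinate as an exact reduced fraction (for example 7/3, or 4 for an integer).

1. After x ≥ 8: [(8,12/5) (20,3) (17,11) (12,18) (8,94/5)]
2. After x ≤ 16: [(8,12/5) (16,14/5) (16,62/5) (12,18) (8,94/5)]
3. After y ≥ 12: [(8,12) (16,12) (16,62/5) (12,18) (8,94/5)]
4. After y ≤ 14: [(8,14) (8,12) (16,12) (16,62/5) (104/7,14)]
5. Canonical ring: [(8,12) (16,12) (16,62/5) (104/7,14) (8,14)]

Clipped polygon: [(8,12) (16,12) (16,62/5) (104/7,14) (8,14)]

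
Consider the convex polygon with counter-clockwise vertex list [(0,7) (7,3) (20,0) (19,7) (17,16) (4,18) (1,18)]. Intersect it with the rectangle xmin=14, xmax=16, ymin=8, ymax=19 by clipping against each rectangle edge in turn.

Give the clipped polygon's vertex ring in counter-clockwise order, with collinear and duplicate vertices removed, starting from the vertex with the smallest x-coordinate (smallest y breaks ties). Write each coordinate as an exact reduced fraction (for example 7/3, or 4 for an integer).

1. After x ≥ 14: [(14,18/13) (20,0) (19,7) (17,16) (14,214/13)]
2. After x ≤ 16: [(14,18/13) (16,12/13) (16,210/13) (14,214/13)]
3. After y ≥ 8: [(14,8) (16,8) (16,210/13) (14,214/13)]
4. After y ≤ 19: [(14,8) (16,8) (16,210/13) (14,214/13)]
5. Canonical ring: [(14,8) (16,8) (16,210/13) (14,214/13)]

Clipped polygon: [(14,8) (16,8) (16,210/13) (14,214/13)]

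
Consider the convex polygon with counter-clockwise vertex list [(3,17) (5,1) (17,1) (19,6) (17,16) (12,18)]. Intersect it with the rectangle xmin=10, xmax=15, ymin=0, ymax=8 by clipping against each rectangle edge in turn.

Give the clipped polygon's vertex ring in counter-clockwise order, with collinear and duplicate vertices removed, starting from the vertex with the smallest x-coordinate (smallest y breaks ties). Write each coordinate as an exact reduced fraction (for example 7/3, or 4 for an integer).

Clipped polygon: [(10,1) (15,1) (15,8) (10,8)]

1. After x ≥ 10: [(10,160/9) (10,1) (17,1) (19,6) (17,16) (12,18)]
2. After x ≤ 15: [(10,160/9) (10,1) (15,1) (15,84/5) (12,18)]
3. After y ≥ 0: [(10,160/9) (10,1) (15,1) (15,84/5) (12,18)]
4. After y ≤ 8: [(10,8) (10,1) (15,1) (15,8)]
5. Canonical ring: [(10,1) (15,1) (15,8) (10,8)]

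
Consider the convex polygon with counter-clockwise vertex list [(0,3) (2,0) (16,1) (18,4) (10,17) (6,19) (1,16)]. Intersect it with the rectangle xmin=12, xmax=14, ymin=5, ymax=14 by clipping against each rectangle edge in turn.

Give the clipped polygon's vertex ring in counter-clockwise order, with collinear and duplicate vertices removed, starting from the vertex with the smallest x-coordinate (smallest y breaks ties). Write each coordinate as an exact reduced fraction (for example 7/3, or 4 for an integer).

1. After x ≥ 12: [(12,5/7) (16,1) (18,4) (12,55/4)]
2. After x ≤ 14: [(12,5/7) (14,6/7) (14,21/2) (12,55/4)]
3. After y ≥ 5: [(12,5) (14,5) (14,21/2) (12,55/4)]
4. After y ≤ 14: [(12,5) (14,5) (14,21/2) (12,55/4)]
5. Canonical ring: [(12,5) (14,5) (14,21/2) (12,55/4)]

Clipped polygon: [(12,5) (14,5) (14,21/2) (12,55/4)]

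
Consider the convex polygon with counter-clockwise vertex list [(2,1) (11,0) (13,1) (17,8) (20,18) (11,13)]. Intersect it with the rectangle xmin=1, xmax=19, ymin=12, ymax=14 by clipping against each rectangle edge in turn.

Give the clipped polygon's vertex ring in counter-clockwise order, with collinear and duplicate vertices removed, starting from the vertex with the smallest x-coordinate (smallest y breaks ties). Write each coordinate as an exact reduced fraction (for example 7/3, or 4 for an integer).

Clipped polygon: [(41/4,12) (91/5,12) (94/5,14) (64/5,14) (11,13)]

1. After x ≥ 1: [(2,1) (11,0) (13,1) (17,8) (20,18) (11,13)]
2. After x ≤ 19: [(2,1) (11,0) (13,1) (17,8) (19,44/3) (19,157/9) (11,13)]
3. After y ≥ 12: [(41/4,12) (91/5,12) (19,44/3) (19,157/9) (11,13)]
4. After y ≤ 14: [(41/4,12) (91/5,12) (94/5,14) (64/5,14) (11,13)]
5. Canonical ring: [(41/4,12) (91/5,12) (94/5,14) (64/5,14) (11,13)]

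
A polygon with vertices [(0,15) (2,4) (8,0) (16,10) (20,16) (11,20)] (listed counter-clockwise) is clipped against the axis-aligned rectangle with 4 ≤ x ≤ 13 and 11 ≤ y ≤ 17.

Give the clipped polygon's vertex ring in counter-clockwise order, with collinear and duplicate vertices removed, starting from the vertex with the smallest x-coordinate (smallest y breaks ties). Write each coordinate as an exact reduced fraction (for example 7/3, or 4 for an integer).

1. After x ≥ 4: [(4,185/11) (4,8/3) (8,0) (16,10) (20,16) (11,20)]
2. After x ≤ 13: [(4,185/11) (4,8/3) (8,0) (13,25/4) (13,172/9) (11,20)]
3. After y ≥ 11: [(4,185/11) (4,11) (13,11) (13,172/9) (11,20)]
4. After y ≤ 17: [(22/5,17) (4,185/11) (4,11) (13,11) (13,17)]
5. Canonical ring: [(4,11) (13,11) (13,17) (22/5,17) (4,185/11)]

Clipped polygon: [(4,11) (13,11) (13,17) (22/5,17) (4,185/11)]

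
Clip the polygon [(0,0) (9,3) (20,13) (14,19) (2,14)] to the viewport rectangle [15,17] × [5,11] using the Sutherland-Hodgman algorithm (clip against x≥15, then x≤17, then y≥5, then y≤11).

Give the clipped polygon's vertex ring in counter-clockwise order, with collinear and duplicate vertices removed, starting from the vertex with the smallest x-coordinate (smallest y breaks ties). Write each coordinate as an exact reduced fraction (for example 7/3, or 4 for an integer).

Clipped polygon: [(15,93/11) (17,113/11) (17,11) (15,11)]

1. After x ≥ 15: [(15,93/11) (20,13) (15,18)]
2. After x ≤ 17: [(15,93/11) (17,113/11) (17,16) (15,18)]
3. After y ≥ 5: [(15,93/11) (17,113/11) (17,16) (15,18)]
4. After y ≤ 11: [(15,11) (15,93/11) (17,113/11) (17,11)]
5. Canonical ring: [(15,93/11) (17,113/11) (17,11) (15,11)]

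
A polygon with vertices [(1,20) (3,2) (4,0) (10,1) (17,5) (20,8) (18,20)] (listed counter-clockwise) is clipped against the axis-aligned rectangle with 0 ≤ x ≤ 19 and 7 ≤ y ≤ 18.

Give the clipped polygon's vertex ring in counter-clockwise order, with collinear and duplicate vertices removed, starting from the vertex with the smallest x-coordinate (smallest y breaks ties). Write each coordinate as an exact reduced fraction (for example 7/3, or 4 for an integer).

1. After x ≥ 0: [(1,20) (3,2) (4,0) (10,1) (17,5) (20,8) (18,20)]
2. After x ≤ 19: [(1,20) (3,2) (4,0) (10,1) (17,5) (19,7) (19,14) (18,20)]
3. After y ≥ 7: [(1,20) (22/9,7) (19,7) (19,7) (19,14) (18,20)]
4. After y ≤ 18: [(11/9,18) (22/9,7) (19,7) (19,7) (19,14) (55/3,18)]
5. Canonical ring: [(11/9,18) (22/9,7) (19,7) (19,14) (55/3,18)]

Clipped polygon: [(11/9,18) (22/9,7) (19,7) (19,14) (55/3,18)]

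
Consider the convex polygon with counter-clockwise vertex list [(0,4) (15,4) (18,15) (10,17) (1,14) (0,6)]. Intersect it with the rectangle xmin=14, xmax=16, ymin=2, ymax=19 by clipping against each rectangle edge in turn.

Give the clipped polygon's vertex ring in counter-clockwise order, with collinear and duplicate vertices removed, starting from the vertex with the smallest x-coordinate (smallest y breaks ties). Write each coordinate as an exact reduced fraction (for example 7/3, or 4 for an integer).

1. After x ≥ 14: [(14,4) (15,4) (18,15) (14,16)]
2. After x ≤ 16: [(14,4) (15,4) (16,23/3) (16,31/2) (14,16)]
3. After y ≥ 2: [(14,4) (15,4) (16,23/3) (16,31/2) (14,16)]
4. After y ≤ 19: [(14,4) (15,4) (16,23/3) (16,31/2) (14,16)]
5. Canonical ring: [(14,4) (15,4) (16,23/3) (16,31/2) (14,16)]

Clipped polygon: [(14,4) (15,4) (16,23/3) (16,31/2) (14,16)]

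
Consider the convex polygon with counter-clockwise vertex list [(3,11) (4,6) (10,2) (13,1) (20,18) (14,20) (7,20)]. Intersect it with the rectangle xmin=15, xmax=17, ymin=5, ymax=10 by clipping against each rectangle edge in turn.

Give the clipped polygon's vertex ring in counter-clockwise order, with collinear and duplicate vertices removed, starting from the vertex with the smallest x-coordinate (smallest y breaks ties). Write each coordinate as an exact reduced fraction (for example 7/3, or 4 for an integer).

Clipped polygon: [(15,41/7) (284/17,10) (15,10)]

1. After x ≥ 15: [(15,41/7) (20,18) (15,59/3)]
2. After x ≤ 17: [(15,41/7) (17,75/7) (17,19) (15,59/3)]
3. After y ≥ 5: [(15,41/7) (17,75/7) (17,19) (15,59/3)]
4. After y ≤ 10: [(15,10) (15,41/7) (284/17,10)]
5. Canonical ring: [(15,41/7) (284/17,10) (15,10)]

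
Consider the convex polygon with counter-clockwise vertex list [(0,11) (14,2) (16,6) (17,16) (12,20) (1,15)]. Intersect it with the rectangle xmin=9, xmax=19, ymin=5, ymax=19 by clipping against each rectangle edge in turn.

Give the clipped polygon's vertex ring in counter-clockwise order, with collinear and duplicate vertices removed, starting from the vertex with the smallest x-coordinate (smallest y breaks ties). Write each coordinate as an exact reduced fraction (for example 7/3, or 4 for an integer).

Clipped polygon: [(9,73/14) (28/3,5) (31/2,5) (16,6) (17,16) (53/4,19) (49/5,19) (9,205/11)]

1. After x ≥ 9: [(9,73/14) (14,2) (16,6) (17,16) (12,20) (9,205/11)]
2. After x ≤ 19: [(9,73/14) (14,2) (16,6) (17,16) (12,20) (9,205/11)]
3. After y ≥ 5: [(9,73/14) (28/3,5) (31/2,5) (16,6) (17,16) (12,20) (9,205/11)]
4. After y ≤ 19: [(9,73/14) (28/3,5) (31/2,5) (16,6) (17,16) (53/4,19) (49/5,19) (9,205/11)]
5. Canonical ring: [(9,73/14) (28/3,5) (31/2,5) (16,6) (17,16) (53/4,19) (49/5,19) (9,205/11)]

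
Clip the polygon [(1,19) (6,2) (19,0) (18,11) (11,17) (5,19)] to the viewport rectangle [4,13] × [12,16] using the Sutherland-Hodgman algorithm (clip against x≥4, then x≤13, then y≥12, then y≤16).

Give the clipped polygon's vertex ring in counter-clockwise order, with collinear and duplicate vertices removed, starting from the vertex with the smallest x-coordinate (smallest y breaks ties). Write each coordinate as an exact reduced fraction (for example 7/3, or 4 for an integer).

1. After x ≥ 4: [(4,19) (4,44/5) (6,2) (19,0) (18,11) (11,17) (5,19)]
2. After x ≤ 13: [(4,19) (4,44/5) (6,2) (13,12/13) (13,107/7) (11,17) (5,19)]
3. After y ≥ 12: [(4,19) (4,12) (13,12) (13,107/7) (11,17) (5,19)]
4. After y ≤ 16: [(4,16) (4,12) (13,12) (13,107/7) (73/6,16)]
5. Canonical ring: [(4,12) (13,12) (13,107/7) (73/6,16) (4,16)]

Clipped polygon: [(4,12) (13,12) (13,107/7) (73/6,16) (4,16)]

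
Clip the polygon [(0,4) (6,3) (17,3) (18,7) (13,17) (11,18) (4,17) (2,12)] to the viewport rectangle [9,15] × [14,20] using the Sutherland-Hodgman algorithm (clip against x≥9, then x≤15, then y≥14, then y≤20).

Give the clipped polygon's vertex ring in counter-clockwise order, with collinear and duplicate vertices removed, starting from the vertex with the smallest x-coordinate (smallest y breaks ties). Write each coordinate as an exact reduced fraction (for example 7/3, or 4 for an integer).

Clipped polygon: [(9,14) (29/2,14) (13,17) (11,18) (9,124/7)]

1. After x ≥ 9: [(9,3) (17,3) (18,7) (13,17) (11,18) (9,124/7)]
2. After x ≤ 15: [(9,3) (15,3) (15,13) (13,17) (11,18) (9,124/7)]
3. After y ≥ 14: [(9,14) (29/2,14) (13,17) (11,18) (9,124/7)]
4. After y ≤ 20: [(9,14) (29/2,14) (13,17) (11,18) (9,124/7)]
5. Canonical ring: [(9,14) (29/2,14) (13,17) (11,18) (9,124/7)]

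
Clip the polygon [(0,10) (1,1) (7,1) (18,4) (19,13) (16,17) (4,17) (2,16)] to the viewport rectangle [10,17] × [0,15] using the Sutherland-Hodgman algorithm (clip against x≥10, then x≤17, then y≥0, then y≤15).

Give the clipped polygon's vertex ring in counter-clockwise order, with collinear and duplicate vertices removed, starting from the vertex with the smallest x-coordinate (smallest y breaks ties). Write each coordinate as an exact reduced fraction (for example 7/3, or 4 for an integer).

Clipped polygon: [(10,20/11) (17,41/11) (17,15) (10,15)]

1. After x ≥ 10: [(10,20/11) (18,4) (19,13) (16,17) (10,17)]
2. After x ≤ 17: [(10,20/11) (17,41/11) (17,47/3) (16,17) (10,17)]
3. After y ≥ 0: [(10,20/11) (17,41/11) (17,47/3) (16,17) (10,17)]
4. After y ≤ 15: [(10,15) (10,20/11) (17,41/11) (17,15)]
5. Canonical ring: [(10,20/11) (17,41/11) (17,15) (10,15)]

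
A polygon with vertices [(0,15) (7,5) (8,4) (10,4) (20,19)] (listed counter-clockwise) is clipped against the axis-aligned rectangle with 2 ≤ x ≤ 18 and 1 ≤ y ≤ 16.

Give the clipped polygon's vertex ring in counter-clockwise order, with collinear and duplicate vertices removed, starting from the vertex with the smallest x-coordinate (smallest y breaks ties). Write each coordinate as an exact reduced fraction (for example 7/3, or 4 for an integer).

1. After x ≥ 2: [(2,77/5) (2,85/7) (7,5) (8,4) (10,4) (20,19)]
2. After x ≤ 18: [(18,93/5) (2,77/5) (2,85/7) (7,5) (8,4) (10,4) (18,16)]
3. After y ≥ 1: [(18,93/5) (2,77/5) (2,85/7) (7,5) (8,4) (10,4) (18,16)]
4. After y ≤ 16: [(18,16) (5,16) (2,77/5) (2,85/7) (7,5) (8,4) (10,4) (18,16)]
5. Canonical ring: [(2,85/7) (7,5) (8,4) (10,4) (18,16) (5,16) (2,77/5)]

Clipped polygon: [(2,85/7) (7,5) (8,4) (10,4) (18,16) (5,16) (2,77/5)]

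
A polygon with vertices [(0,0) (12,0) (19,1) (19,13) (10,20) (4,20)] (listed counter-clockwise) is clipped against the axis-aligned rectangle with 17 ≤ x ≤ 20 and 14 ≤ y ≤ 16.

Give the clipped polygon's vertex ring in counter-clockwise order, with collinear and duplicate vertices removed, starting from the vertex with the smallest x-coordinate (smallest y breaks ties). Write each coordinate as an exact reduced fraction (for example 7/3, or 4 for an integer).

Clipped polygon: [(17,14) (124/7,14) (17,131/9)]

1. After x ≥ 17: [(17,5/7) (19,1) (19,13) (17,131/9)]
2. After x ≤ 20: [(17,5/7) (19,1) (19,13) (17,131/9)]
3. After y ≥ 14: [(17,14) (124/7,14) (17,131/9)]
4. After y ≤ 16: [(17,14) (124/7,14) (17,131/9)]
5. Canonical ring: [(17,14) (124/7,14) (17,131/9)]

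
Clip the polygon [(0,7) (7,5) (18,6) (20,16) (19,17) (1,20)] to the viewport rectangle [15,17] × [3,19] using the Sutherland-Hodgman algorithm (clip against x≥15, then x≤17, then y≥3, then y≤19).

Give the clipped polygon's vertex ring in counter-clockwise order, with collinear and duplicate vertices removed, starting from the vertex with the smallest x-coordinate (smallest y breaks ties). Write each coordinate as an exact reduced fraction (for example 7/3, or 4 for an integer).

1. After x ≥ 15: [(15,63/11) (18,6) (20,16) (19,17) (15,53/3)]
2. After x ≤ 17: [(15,63/11) (17,65/11) (17,52/3) (15,53/3)]
3. After y ≥ 3: [(15,63/11) (17,65/11) (17,52/3) (15,53/3)]
4. After y ≤ 19: [(15,63/11) (17,65/11) (17,52/3) (15,53/3)]
5. Canonical ring: [(15,63/11) (17,65/11) (17,52/3) (15,53/3)]

Clipped polygon: [(15,63/11) (17,65/11) (17,52/3) (15,53/3)]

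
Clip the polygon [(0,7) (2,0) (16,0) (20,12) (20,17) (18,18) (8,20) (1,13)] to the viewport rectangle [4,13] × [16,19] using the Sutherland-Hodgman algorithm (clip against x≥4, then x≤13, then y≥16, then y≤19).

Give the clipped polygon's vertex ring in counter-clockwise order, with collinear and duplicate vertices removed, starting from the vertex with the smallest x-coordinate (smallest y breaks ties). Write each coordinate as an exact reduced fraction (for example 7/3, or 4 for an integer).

1. After x ≥ 4: [(4,0) (16,0) (20,12) (20,17) (18,18) (8,20) (4,16)]
2. After x ≤ 13: [(4,0) (13,0) (13,19) (8,20) (4,16)]
3. After y ≥ 16: [(4,16) (13,16) (13,19) (8,20) (4,16)]
4. After y ≤ 19: [(4,16) (13,16) (13,19) (13,19) (7,19) (4,16)]
5. Canonical ring: [(4,16) (13,16) (13,19) (7,19)]

Clipped polygon: [(4,16) (13,16) (13,19) (7,19)]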